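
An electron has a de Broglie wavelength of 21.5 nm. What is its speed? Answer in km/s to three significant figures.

v = 33.8 km/s

p = h/λ = 6.626 × 10⁻³⁴ / 2.150 × 10⁻⁸ = 3.082 × 10⁻²⁶ kg·m/s.
v = p/m = 3.082 × 10⁻²⁶ / 9.109 × 10⁻³¹ = 3.38 × 10⁴ m/s = 33.8 km/s.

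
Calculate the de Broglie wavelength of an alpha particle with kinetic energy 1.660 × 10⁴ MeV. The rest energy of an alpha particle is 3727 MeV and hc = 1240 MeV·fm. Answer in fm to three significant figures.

λ = 0.0621 fm

Total energy E = KE + m₀c² = 1.660 × 10⁴ + 3727 = 20327 MeV.
(pc)² = E² − (m₀c²)² = (20327)² − (3727)² = 3.993 × 10⁸ MeV², so pc = 1.998 × 10⁴ MeV.
λ = hc/(pc) = 1240 MeV·fm / 1.998 × 10⁴ MeV = 0.0621 fm.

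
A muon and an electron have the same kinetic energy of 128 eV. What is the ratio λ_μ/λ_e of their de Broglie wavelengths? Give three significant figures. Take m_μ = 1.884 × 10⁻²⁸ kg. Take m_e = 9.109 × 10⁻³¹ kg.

At fixed KE, p = √(2mKE) so λ = h/p ∝ 1/√m.
λ_μ/λ_e = √(m_e/m_μ) = √(9.109 × 10⁻³¹/1.884 × 10⁻²⁸) = √(4.835 × 10⁻³) = 0.0695.

λ_μ/λ_e = 0.0695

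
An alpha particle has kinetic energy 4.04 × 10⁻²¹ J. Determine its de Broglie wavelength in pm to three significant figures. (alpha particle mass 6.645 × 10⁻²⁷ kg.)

λ = 90.4 pm

p = √(2mKE) = √(2 × 6.645 × 10⁻²⁷ × 4.040 × 10⁻²¹) = 7.327 × 10⁻²⁴ kg·m/s.
λ = h/p = 6.626 × 10⁻³⁴ / 7.327 × 10⁻²⁴ = 9.04 × 10⁻¹¹ m = 90.4 pm.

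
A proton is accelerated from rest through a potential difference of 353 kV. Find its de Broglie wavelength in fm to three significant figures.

λ = 48.2 fm

KE = eV = 1.602 × 10⁻¹⁹ × 3.530 × 10⁵ = 5.655 × 10⁻¹⁴ J.
p = √(2mKE) = √(2 × 1.673 × 10⁻²⁷ × 5.655 × 10⁻¹⁴) = 1.376 × 10⁻²⁰ kg·m/s.
λ = h/p = 6.626 × 10⁻³⁴ / 1.376 × 10⁻²⁰ = 4.82 × 10⁻¹⁴ m = 48.2 fm.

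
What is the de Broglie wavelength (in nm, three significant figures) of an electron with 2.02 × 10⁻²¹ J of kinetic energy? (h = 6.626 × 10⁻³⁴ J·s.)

λ = 10.9 nm

p = √(2mKE) = √(2 × 9.109 × 10⁻³¹ × 2.020 × 10⁻²¹) = 6.066 × 10⁻²⁶ kg·m/s.
λ = h/p = 6.626 × 10⁻³⁴ / 6.066 × 10⁻²⁶ = 1.09 × 10⁻⁸ m = 10.9 nm.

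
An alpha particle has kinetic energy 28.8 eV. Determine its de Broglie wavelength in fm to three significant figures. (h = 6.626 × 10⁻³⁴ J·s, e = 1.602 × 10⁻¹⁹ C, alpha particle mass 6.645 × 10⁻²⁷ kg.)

λ = 2680 fm

KE = 28.8 eV = 4.614 × 10⁻¹⁸ J.
p = √(2mKE) = √(2 × 6.645 × 10⁻²⁷ × 4.614 × 10⁻¹⁸) = 2.476 × 10⁻²² kg·m/s.
λ = h/p = 6.626 × 10⁻³⁴ / 2.476 × 10⁻²² = 2.68 × 10⁻¹² m = 2680 fm.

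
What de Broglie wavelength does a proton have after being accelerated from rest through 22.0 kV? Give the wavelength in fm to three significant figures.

KE = eV = 1.602 × 10⁻¹⁹ × 2.200 × 10⁴ = 3.524 × 10⁻¹⁵ J.
p = √(2mKE) = √(2 × 1.673 × 10⁻²⁷ × 3.524 × 10⁻¹⁵) = 3.434 × 10⁻²¹ kg·m/s.
λ = h/p = 6.626 × 10⁻³⁴ / 3.434 × 10⁻²¹ = 1.93 × 10⁻¹³ m = 193 fm.

λ = 193 fm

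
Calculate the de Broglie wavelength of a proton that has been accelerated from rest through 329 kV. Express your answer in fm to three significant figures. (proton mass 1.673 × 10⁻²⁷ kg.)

λ = 49.9 fm

KE = eV = 1.602 × 10⁻¹⁹ × 3.290 × 10⁵ = 5.271 × 10⁻¹⁴ J.
p = √(2mKE) = √(2 × 1.673 × 10⁻²⁷ × 5.271 × 10⁻¹⁴) = 1.328 × 10⁻²⁰ kg·m/s.
λ = h/p = 6.626 × 10⁻³⁴ / 1.328 × 10⁻²⁰ = 4.99 × 10⁻¹⁴ m = 49.9 fm.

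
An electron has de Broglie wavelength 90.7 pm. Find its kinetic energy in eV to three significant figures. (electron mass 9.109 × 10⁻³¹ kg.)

p = h/λ = 6.626 × 10⁻³⁴ / 9.070 × 10⁻¹¹ = 7.305 × 10⁻²⁴ kg·m/s.
KE = p²/(2m) = (7.305 × 10⁻²⁴)² / (2 × 9.109 × 10⁻³¹) = 2.929 × 10⁻¹⁷ J = 183 eV.

KE = 183 eV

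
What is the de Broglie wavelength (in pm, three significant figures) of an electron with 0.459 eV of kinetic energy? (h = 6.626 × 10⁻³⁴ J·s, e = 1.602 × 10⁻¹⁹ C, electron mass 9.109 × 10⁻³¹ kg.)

λ = 1810 pm

KE = 0.459 eV = 7.353 × 10⁻²⁰ J.
p = √(2mKE) = √(2 × 9.109 × 10⁻³¹ × 7.353 × 10⁻²⁰) = 3.660 × 10⁻²⁵ kg·m/s.
λ = h/p = 6.626 × 10⁻³⁴ / 3.660 × 10⁻²⁵ = 1.81 × 10⁻⁹ m = 1810 pm.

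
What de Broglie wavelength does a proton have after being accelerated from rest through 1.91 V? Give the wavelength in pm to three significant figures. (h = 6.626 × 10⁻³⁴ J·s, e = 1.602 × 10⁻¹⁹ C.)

λ = 20.7 pm

KE = eV = 1.602 × 10⁻¹⁹ × 1.910 = 3.060 × 10⁻¹⁹ J.
p = √(2mKE) = √(2 × 1.673 × 10⁻²⁷ × 3.060 × 10⁻¹⁹) = 3.200 × 10⁻²³ kg·m/s.
λ = h/p = 6.626 × 10⁻³⁴ / 3.200 × 10⁻²³ = 2.07 × 10⁻¹¹ m = 20.7 pm.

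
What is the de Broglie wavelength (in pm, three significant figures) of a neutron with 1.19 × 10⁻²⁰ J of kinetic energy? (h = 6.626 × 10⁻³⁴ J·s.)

p = √(2mKE) = √(2 × 1.675 × 10⁻²⁷ × 1.190 × 10⁻²⁰) = 6.314 × 10⁻²⁴ kg·m/s.
λ = h/p = 6.626 × 10⁻³⁴ / 6.314 × 10⁻²⁴ = 1.05 × 10⁻¹⁰ m = 105 pm.

λ = 105 pm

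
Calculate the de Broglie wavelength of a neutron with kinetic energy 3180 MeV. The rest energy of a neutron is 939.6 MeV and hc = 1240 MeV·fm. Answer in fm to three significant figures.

Total energy E = KE + m₀c² = 3180 + 939.6 = 4119.6 MeV.
(pc)² = E² − (m₀c²)² = (4119.6)² − (939.6)² = 1.609 × 10⁷ MeV², so pc = 4011 MeV.
λ = hc/(pc) = 1240 MeV·fm / 4011 MeV = 0.309 fm.

λ = 0.309 fm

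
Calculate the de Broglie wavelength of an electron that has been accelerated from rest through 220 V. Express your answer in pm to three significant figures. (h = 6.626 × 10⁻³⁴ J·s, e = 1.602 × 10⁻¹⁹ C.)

KE = eV = 1.602 × 10⁻¹⁹ × 220.0 = 3.524 × 10⁻¹⁷ J.
p = √(2mKE) = √(2 × 9.109 × 10⁻³¹ × 3.524 × 10⁻¹⁷) = 8.013 × 10⁻²⁴ kg·m/s.
λ = h/p = 6.626 × 10⁻³⁴ / 8.013 × 10⁻²⁴ = 8.27 × 10⁻¹¹ m = 82.7 pm.

λ = 82.7 pm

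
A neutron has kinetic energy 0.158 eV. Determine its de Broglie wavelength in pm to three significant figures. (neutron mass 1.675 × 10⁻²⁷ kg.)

KE = 0.158 eV = 2.531 × 10⁻²⁰ J.
p = √(2mKE) = √(2 × 1.675 × 10⁻²⁷ × 2.531 × 10⁻²⁰) = 9.208 × 10⁻²⁴ kg·m/s.
λ = h/p = 6.626 × 10⁻³⁴ / 9.208 × 10⁻²⁴ = 7.20 × 10⁻¹¹ m = 72.0 pm.

λ = 72.0 pm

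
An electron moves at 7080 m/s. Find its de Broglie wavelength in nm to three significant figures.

λ = 103 nm

p = mv = 9.109 × 10⁻³¹ × 7080 = 6.449 × 10⁻²⁷ kg·m/s.
λ = h/p = 6.626 × 10⁻³⁴ / 6.449 × 10⁻²⁷ = 1.03 × 10⁻⁷ m = 103 nm.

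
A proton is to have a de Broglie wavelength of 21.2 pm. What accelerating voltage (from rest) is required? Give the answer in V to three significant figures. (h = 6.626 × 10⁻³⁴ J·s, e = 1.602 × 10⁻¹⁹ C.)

V = 1.82 V

p = h/λ = 6.626 × 10⁻³⁴ / 2.120 × 10⁻¹¹ = 3.125 × 10⁻²³ kg·m/s.
KE = p²/(2m) = 2.919 × 10⁻¹⁹ J.
V = KE/e = 2.919 × 10⁻¹⁹ / (1.602 × 10⁻¹⁹) = 1.82 V.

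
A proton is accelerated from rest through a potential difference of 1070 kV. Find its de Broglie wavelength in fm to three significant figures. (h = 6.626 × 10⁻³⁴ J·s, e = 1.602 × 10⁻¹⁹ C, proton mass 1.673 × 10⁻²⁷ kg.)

λ = 27.7 fm

KE = eV = 1.602 × 10⁻¹⁹ × 1.070 × 10⁶ = 1.714 × 10⁻¹³ J.
p = √(2mKE) = √(2 × 1.673 × 10⁻²⁷ × 1.714 × 10⁻¹³) = 2.395 × 10⁻²⁰ kg·m/s.
λ = h/p = 6.626 × 10⁻³⁴ / 2.395 × 10⁻²⁰ = 2.77 × 10⁻¹⁴ m = 27.7 fm.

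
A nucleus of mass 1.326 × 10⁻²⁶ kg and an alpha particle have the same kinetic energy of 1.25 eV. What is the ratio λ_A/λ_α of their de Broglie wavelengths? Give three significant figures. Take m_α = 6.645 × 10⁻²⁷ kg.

At fixed KE, p = √(2mKE) so λ = h/p ∝ 1/√m.
λ_A/λ_α = √(m_α/m_A) = √(6.645 × 10⁻²⁷/1.326 × 10⁻²⁶) = √(0.5011) = 0.708.

λ_A/λ_α = 0.708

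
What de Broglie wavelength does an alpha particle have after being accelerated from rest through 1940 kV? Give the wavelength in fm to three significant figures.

KE = 2eV = 2 × 1.602 × 10⁻¹⁹ × 1.940 × 10⁶ = 6.216 × 10⁻¹³ J.
p = √(2mKE) = √(2 × 6.645 × 10⁻²⁷ × 6.216 × 10⁻¹³) = 9.089 × 10⁻²⁰ kg·m/s.
λ = h/p = 6.626 × 10⁻³⁴ / 9.089 × 10⁻²⁰ = 7.29 × 10⁻¹⁵ m = 7.29 fm.

λ = 7.29 fm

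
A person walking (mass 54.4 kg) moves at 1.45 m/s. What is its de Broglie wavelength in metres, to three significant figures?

λ = 8.40 × 10⁻³⁶ m

p = mv = 54.4 × 1.45 = 7.888 × 10¹ kg·m/s.
λ = h/p = 6.626 × 10⁻³⁴ / 7.888 × 10¹ = 8.40 × 10⁻³⁶ m.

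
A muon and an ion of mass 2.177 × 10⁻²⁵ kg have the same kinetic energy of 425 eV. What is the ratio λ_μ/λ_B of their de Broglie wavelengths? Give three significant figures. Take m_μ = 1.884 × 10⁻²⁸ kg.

λ_μ/λ_B = 34.0

At fixed KE, p = √(2mKE) so λ = h/p ∝ 1/√m.
λ_μ/λ_B = √(m_B/m_μ) = √(2.177 × 10⁻²⁵/1.884 × 10⁻²⁸) = √(1156) = 34.0.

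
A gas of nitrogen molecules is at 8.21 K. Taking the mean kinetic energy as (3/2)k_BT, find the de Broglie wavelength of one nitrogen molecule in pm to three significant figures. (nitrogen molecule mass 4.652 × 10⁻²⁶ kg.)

λ = 167 pm

KE = (3/2)k_BT = 1.5 × 1.381 × 10⁻²³ × 8.21 = 1.701 × 10⁻²² J.
p = √(2mKE) = √(2 × 4.652 × 10⁻²⁶ × 1.701 × 10⁻²²) = 3.978 × 10⁻²⁴ kg·m/s.
λ = h/p = 1.67 × 10⁻¹⁰ m = 167 pm.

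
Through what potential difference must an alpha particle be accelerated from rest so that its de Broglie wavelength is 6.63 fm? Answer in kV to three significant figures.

p = h/λ = 6.626 × 10⁻³⁴ / 6.630 × 10⁻¹⁵ = 9.994 × 10⁻²⁰ kg·m/s.
KE = p²/(2m) = 7.515 × 10⁻¹³ J.
V = KE/2e = 7.515 × 10⁻¹³ / (2 × 1.602 × 10⁻¹⁹) = 2350 kV.

V = 2350 kV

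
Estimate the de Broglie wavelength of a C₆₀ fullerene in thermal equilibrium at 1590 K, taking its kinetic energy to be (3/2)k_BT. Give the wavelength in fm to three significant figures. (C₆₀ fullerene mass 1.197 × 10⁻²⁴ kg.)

λ = 2360 fm

KE = (3/2)k_BT = 1.5 × 1.381 × 10⁻²³ × 1590 = 3.294 × 10⁻²⁰ J.
p = √(2mKE) = √(2 × 1.197 × 10⁻²⁴ × 3.294 × 10⁻²⁰) = 2.808 × 10⁻²² kg·m/s.
λ = h/p = 2.36 × 10⁻¹² m = 2360 fm.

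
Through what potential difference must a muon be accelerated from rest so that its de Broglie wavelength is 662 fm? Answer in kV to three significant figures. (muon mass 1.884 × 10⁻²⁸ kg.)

V = 16.6 kV

p = h/λ = 6.626 × 10⁻³⁴ / 6.620 × 10⁻¹³ = 1.001 × 10⁻²¹ kg·m/s.
KE = p²/(2m) = 2.659 × 10⁻¹⁵ J.
V = KE/e = 2.659 × 10⁻¹⁵ / (1.602 × 10⁻¹⁹) = 16.6 kV.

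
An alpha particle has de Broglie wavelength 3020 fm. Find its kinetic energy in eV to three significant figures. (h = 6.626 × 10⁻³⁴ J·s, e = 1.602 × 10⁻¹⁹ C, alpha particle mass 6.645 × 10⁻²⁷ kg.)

KE = 22.6 eV

p = h/λ = 6.626 × 10⁻³⁴ / 3.020 × 10⁻¹² = 2.194 × 10⁻²² kg·m/s.
KE = p²/(2m) = (2.194 × 10⁻²²)² / (2 × 6.645 × 10⁻²⁷) = 3.622 × 10⁻¹⁸ J = 22.6 eV.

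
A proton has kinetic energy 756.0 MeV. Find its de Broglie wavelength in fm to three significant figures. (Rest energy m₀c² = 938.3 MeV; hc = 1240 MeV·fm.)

Total energy E = KE + m₀c² = 756.0 + 938.3 = 1694.3 MeV.
(pc)² = E² − (m₀c²)² = (1694.3)² − (938.3)² = 1.990 × 10⁶ MeV², so pc = 1411 MeV.
λ = hc/(pc) = 1240 MeV·fm / 1411 MeV = 0.879 fm.

λ = 0.879 fm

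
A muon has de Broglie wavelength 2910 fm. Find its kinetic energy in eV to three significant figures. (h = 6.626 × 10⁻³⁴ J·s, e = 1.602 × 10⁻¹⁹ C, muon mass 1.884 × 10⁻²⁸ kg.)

p = h/λ = 6.626 × 10⁻³⁴ / 2.910 × 10⁻¹² = 2.277 × 10⁻²² kg·m/s.
KE = p²/(2m) = (2.277 × 10⁻²²)² / (2 × 1.884 × 10⁻²⁸) = 1.376 × 10⁻¹⁶ J = 859 eV.

KE = 859 eV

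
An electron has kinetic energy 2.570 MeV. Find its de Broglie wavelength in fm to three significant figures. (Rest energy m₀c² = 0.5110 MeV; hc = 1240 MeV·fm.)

λ = 408 fm

Total energy E = KE + m₀c² = 2.570 + 0.5110 = 3.0810 MeV.
(pc)² = E² − (m₀c²)² = (3.0810)² − (0.5110)² = 9.231 MeV², so pc = 3.038 MeV.
λ = hc/(pc) = 1240 MeV·fm / 3.038 MeV = 408 fm.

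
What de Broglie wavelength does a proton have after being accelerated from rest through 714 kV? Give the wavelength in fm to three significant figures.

KE = eV = 1.602 × 10⁻¹⁹ × 7.140 × 10⁵ = 1.144 × 10⁻¹³ J.
p = √(2mKE) = √(2 × 1.673 × 10⁻²⁷ × 1.144 × 10⁻¹³) = 1.956 × 10⁻²⁰ kg·m/s.
λ = h/p = 6.626 × 10⁻³⁴ / 1.956 × 10⁻²⁰ = 3.39 × 10⁻¹⁴ m = 33.9 fm.

λ = 33.9 fm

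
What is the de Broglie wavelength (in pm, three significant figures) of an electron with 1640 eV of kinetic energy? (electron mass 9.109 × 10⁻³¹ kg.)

λ = 30.3 pm

KE = 1640 eV = 2.627 × 10⁻¹⁶ J.
p = √(2mKE) = √(2 × 9.109 × 10⁻³¹ × 2.627 × 10⁻¹⁶) = 2.188 × 10⁻²³ kg·m/s.
λ = h/p = 6.626 × 10⁻³⁴ / 2.188 × 10⁻²³ = 3.03 × 10⁻¹¹ m = 30.3 pm.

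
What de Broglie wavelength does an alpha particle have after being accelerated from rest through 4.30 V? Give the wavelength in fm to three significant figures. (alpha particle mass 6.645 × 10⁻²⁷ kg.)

λ = 4900 fm

KE = 2eV = 2 × 1.602 × 10⁻¹⁹ × 4.300 = 1.378 × 10⁻¹⁸ J.
p = √(2mKE) = √(2 × 6.645 × 10⁻²⁷ × 1.378 × 10⁻¹⁸) = 1.353 × 10⁻²² kg·m/s.
λ = h/p = 6.626 × 10⁻³⁴ / 1.353 × 10⁻²² = 4.90 × 10⁻¹² m = 4900 fm.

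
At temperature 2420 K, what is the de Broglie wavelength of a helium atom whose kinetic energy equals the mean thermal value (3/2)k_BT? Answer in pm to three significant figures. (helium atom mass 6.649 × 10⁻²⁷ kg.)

KE = (3/2)k_BT = 1.5 × 1.381 × 10⁻²³ × 2420 = 5.013 × 10⁻²⁰ J.
p = √(2mKE) = √(2 × 6.649 × 10⁻²⁷ × 5.013 × 10⁻²⁰) = 2.582 × 10⁻²³ kg·m/s.
λ = h/p = 2.57 × 10⁻¹¹ m = 25.7 pm.

λ = 25.7 pm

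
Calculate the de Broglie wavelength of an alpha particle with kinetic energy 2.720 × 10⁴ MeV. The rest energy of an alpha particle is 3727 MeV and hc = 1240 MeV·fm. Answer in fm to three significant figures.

λ = 0.0404 fm

Total energy E = KE + m₀c² = 2.720 × 10⁴ + 3727 = 30927 MeV.
(pc)² = E² − (m₀c²)² = (30927)² − (3727)² = 9.426 × 10⁸ MeV², so pc = 3.070 × 10⁴ MeV.
λ = hc/(pc) = 1240 MeV·fm / 3.070 × 10⁴ MeV = 0.0404 fm.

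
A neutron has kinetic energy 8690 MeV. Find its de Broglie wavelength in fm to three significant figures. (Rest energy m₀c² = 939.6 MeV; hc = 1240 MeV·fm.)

λ = 0.129 fm

Total energy E = KE + m₀c² = 8690 + 939.6 = 9629.6 MeV.
(pc)² = E² − (m₀c²)² = (9629.6)² − (939.6)² = 9.185 × 10⁷ MeV², so pc = 9584 MeV.
λ = hc/(pc) = 1240 MeV·fm / 9584 MeV = 0.129 fm.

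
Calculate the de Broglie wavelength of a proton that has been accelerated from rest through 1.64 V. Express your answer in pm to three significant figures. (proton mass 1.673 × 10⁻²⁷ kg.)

KE = eV = 1.602 × 10⁻¹⁹ × 1.640 = 2.627 × 10⁻¹⁹ J.
p = √(2mKE) = √(2 × 1.673 × 10⁻²⁷ × 2.627 × 10⁻¹⁹) = 2.965 × 10⁻²³ kg·m/s.
λ = h/p = 6.626 × 10⁻³⁴ / 2.965 × 10⁻²³ = 2.23 × 10⁻¹¹ m = 22.3 pm.

λ = 22.3 pm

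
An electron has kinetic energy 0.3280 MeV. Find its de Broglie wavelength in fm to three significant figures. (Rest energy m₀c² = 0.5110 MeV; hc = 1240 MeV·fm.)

λ = 1860 fm

Total energy E = KE + m₀c² = 0.3280 + 0.5110 = 0.8390 MeV.
(pc)² = E² − (m₀c²)² = (0.8390)² − (0.5110)² = 0.4428 MeV², so pc = 0.6654 MeV.
λ = hc/(pc) = 1240 MeV·fm / 0.6654 MeV = 1860 fm.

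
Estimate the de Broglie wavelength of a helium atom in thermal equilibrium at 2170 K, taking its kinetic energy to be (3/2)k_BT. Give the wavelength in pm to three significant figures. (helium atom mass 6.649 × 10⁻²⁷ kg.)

λ = 27.1 pm

KE = (3/2)k_BT = 1.5 × 1.381 × 10⁻²³ × 2170 = 4.495 × 10⁻²⁰ J.
p = √(2mKE) = √(2 × 6.649 × 10⁻²⁷ × 4.495 × 10⁻²⁰) = 2.445 × 10⁻²³ kg·m/s.
λ = h/p = 2.71 × 10⁻¹¹ m = 27.1 pm.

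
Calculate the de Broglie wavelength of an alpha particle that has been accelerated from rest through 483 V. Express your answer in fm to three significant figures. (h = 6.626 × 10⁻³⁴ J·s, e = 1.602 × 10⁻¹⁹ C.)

KE = 2eV = 2 × 1.602 × 10⁻¹⁹ × 483.0 = 1.548 × 10⁻¹⁶ J.
p = √(2mKE) = √(2 × 6.645 × 10⁻²⁷ × 1.548 × 10⁻¹⁶) = 1.434 × 10⁻²¹ kg·m/s.
λ = h/p = 6.626 × 10⁻³⁴ / 1.434 × 10⁻²¹ = 4.62 × 10⁻¹³ m = 462 fm.

λ = 462 fm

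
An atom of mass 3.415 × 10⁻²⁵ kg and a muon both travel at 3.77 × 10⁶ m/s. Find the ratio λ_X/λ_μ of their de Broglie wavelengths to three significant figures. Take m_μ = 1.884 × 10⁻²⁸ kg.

At fixed v, p = mv so λ = h/(mv) ∝ 1/m.
λ_X/λ_μ = m_μ/m_X = 1.884 × 10⁻²⁸/3.415 × 10⁻²⁵ = 5.52 × 10⁻⁴.

λ_X/λ_μ = 5.52 × 10⁻⁴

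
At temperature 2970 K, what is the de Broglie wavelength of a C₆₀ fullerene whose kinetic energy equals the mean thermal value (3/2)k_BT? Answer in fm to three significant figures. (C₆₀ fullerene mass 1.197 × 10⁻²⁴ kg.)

λ = 1730 fm

KE = (3/2)k_BT = 1.5 × 1.381 × 10⁻²³ × 2970 = 6.152 × 10⁻²⁰ J.
p = √(2mKE) = √(2 × 1.197 × 10⁻²⁴ × 6.152 × 10⁻²⁰) = 3.838 × 10⁻²² kg·m/s.
λ = h/p = 1.73 × 10⁻¹² m = 1730 fm.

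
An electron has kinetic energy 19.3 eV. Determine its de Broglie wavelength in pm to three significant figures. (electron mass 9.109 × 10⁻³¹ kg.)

KE = 19.3 eV = 3.092 × 10⁻¹⁸ J.
p = √(2mKE) = √(2 × 9.109 × 10⁻³¹ × 3.092 × 10⁻¹⁸) = 2.373 × 10⁻²⁴ kg·m/s.
λ = h/p = 6.626 × 10⁻³⁴ / 2.373 × 10⁻²⁴ = 2.79 × 10⁻¹⁰ m = 279 pm.

λ = 279 pm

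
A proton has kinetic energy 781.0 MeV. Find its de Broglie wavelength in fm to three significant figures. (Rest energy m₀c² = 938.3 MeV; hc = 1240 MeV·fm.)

Total energy E = KE + m₀c² = 781.0 + 938.3 = 1719.3 MeV.
(pc)² = E² − (m₀c²)² = (1719.3)² − (938.3)² = 2.076 × 10⁶ MeV², so pc = 1441 MeV.
λ = hc/(pc) = 1240 MeV·fm / 1441 MeV = 0.861 fm.

λ = 0.861 fm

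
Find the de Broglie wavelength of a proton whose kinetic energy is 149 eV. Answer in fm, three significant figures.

λ = 2340 fm

KE = 149 eV = 2.387 × 10⁻¹⁷ J.
p = √(2mKE) = √(2 × 1.673 × 10⁻²⁷ × 2.387 × 10⁻¹⁷) = 2.826 × 10⁻²² kg·m/s.
λ = h/p = 6.626 × 10⁻³⁴ / 2.826 × 10⁻²² = 2.34 × 10⁻¹² m = 2340 fm.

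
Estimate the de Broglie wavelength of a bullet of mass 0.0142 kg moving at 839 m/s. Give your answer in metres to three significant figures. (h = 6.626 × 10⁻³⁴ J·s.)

p = mv = 0.0142 × 839 = 1.191 × 10¹ kg·m/s.
λ = h/p = 6.626 × 10⁻³⁴ / 1.191 × 10¹ = 5.56 × 10⁻³⁵ m.

λ = 5.56 × 10⁻³⁵ m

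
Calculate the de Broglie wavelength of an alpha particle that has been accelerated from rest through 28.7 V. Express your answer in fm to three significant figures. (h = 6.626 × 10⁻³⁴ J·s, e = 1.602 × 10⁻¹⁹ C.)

KE = 2eV = 2 × 1.602 × 10⁻¹⁹ × 28.70 = 9.195 × 10⁻¹⁸ J.
p = √(2mKE) = √(2 × 6.645 × 10⁻²⁷ × 9.195 × 10⁻¹⁸) = 3.496 × 10⁻²² kg·m/s.
λ = h/p = 6.626 × 10⁻³⁴ / 3.496 × 10⁻²² = 1.90 × 10⁻¹² m = 1900 fm.

λ = 1900 fm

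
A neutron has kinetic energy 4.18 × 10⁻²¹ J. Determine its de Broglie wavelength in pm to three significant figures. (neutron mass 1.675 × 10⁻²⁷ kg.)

p = √(2mKE) = √(2 × 1.675 × 10⁻²⁷ × 4.180 × 10⁻²¹) = 3.742 × 10⁻²⁴ kg·m/s.
λ = h/p = 6.626 × 10⁻³⁴ / 3.742 × 10⁻²⁴ = 1.77 × 10⁻¹⁰ m = 177 pm.

λ = 177 pm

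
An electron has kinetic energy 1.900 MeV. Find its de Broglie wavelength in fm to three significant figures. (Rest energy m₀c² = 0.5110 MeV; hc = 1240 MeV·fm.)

Total energy E = KE + m₀c² = 1.900 + 0.5110 = 2.4110 MeV.
(pc)² = E² − (m₀c²)² = (2.4110)² − (0.5110)² = 5.552 MeV², so pc = 2.356 MeV.
λ = hc/(pc) = 1240 MeV·fm / 2.356 MeV = 526 fm.

λ = 526 fm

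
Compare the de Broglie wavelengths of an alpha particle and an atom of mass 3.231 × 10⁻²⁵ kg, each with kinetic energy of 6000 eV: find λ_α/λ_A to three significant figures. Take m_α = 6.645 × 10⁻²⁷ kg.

λ_α/λ_A = 6.97

At fixed KE, p = √(2mKE) so λ = h/p ∝ 1/√m.
λ_α/λ_A = √(m_A/m_α) = √(3.231 × 10⁻²⁵/6.645 × 10⁻²⁷) = √(48.62) = 6.97.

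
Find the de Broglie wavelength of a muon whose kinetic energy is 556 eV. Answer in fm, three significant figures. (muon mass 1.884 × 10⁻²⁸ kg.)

λ = 3620 fm

KE = 556 eV = 8.907 × 10⁻¹⁷ J.
p = √(2mKE) = √(2 × 1.884 × 10⁻²⁸ × 8.907 × 10⁻¹⁷) = 1.832 × 10⁻²² kg·m/s.
λ = h/p = 6.626 × 10⁻³⁴ / 1.832 × 10⁻²² = 3.62 × 10⁻¹² m = 3620 fm.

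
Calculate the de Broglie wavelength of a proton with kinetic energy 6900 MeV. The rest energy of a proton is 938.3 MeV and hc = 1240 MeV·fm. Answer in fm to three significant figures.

λ = 0.159 fm

Total energy E = KE + m₀c² = 6900 + 938.3 = 7838.3 MeV.
(pc)² = E² − (m₀c²)² = (7838.3)² − (938.3)² = 6.056 × 10⁷ MeV², so pc = 7782 MeV.
λ = hc/(pc) = 1240 MeV·fm / 7782 MeV = 0.159 fm.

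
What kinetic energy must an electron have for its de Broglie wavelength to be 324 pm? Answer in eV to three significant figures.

p = h/λ = 6.626 × 10⁻³⁴ / 3.240 × 10⁻¹⁰ = 2.045 × 10⁻²⁴ kg·m/s.
KE = p²/(2m) = (2.045 × 10⁻²⁴)² / (2 × 9.109 × 10⁻³¹) = 2.296 × 10⁻¹⁸ J = 14.3 eV.

KE = 14.3 eV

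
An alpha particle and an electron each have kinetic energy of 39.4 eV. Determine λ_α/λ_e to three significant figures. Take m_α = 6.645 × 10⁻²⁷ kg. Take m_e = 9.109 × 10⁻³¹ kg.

λ_α/λ_e = 0.0117

At fixed KE, p = √(2mKE) so λ = h/p ∝ 1/√m.
λ_α/λ_e = √(m_e/m_α) = √(9.109 × 10⁻³¹/6.645 × 10⁻²⁷) = √(1.371 × 10⁻⁴) = 0.0117.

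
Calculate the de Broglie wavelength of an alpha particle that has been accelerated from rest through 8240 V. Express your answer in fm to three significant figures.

KE = 2eV = 2 × 1.602 × 10⁻¹⁹ × 8240 = 2.640 × 10⁻¹⁵ J.
p = √(2mKE) = √(2 × 6.645 × 10⁻²⁷ × 2.640 × 10⁻¹⁵) = 5.923 × 10⁻²¹ kg·m/s.
λ = h/p = 6.626 × 10⁻³⁴ / 5.923 × 10⁻²¹ = 1.12 × 10⁻¹³ m = 112 fm.

λ = 112 fm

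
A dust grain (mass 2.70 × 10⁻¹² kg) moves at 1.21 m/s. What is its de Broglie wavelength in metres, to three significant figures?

λ = 2.03 × 10⁻²² m

p = mv = 2.70 × 10⁻¹² × 1.21 = 3.267 × 10⁻¹² kg·m/s.
λ = h/p = 6.626 × 10⁻³⁴ / 3.267 × 10⁻¹² = 2.03 × 10⁻²² m.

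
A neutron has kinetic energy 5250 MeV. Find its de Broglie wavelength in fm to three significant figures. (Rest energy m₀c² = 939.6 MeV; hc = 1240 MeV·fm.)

λ = 0.203 fm

Total energy E = KE + m₀c² = 5250 + 939.6 = 6189.6 MeV.
(pc)² = E² − (m₀c²)² = (6189.6)² − (939.6)² = 3.743 × 10⁷ MeV², so pc = 6118 MeV.
λ = hc/(pc) = 1240 MeV·fm / 6118 MeV = 0.203 fm.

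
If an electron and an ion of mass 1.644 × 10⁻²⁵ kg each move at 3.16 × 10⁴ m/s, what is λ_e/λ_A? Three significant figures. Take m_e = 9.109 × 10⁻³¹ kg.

At fixed v, p = mv so λ = h/(mv) ∝ 1/m.
λ_e/λ_A = m_A/m_e = 1.644 × 10⁻²⁵/9.109 × 10⁻³¹ = 1.80 × 10⁵.

λ_e/λ_A = 1.80 × 10⁵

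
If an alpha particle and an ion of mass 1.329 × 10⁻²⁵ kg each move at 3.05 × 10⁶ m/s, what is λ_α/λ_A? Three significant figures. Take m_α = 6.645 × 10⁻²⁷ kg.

λ_α/λ_A = 20.0

At fixed v, p = mv so λ = h/(mv) ∝ 1/m.
λ_α/λ_A = m_A/m_α = 1.329 × 10⁻²⁵/6.645 × 10⁻²⁷ = 20.0.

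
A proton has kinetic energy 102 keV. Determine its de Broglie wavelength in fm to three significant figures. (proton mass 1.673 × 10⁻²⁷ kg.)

KE = 102 keV = 1.634 × 10⁻¹⁴ J.
p = √(2mKE) = √(2 × 1.673 × 10⁻²⁷ × 1.634 × 10⁻¹⁴) = 7.394 × 10⁻²¹ kg·m/s.
λ = h/p = 6.626 × 10⁻³⁴ / 7.394 × 10⁻²¹ = 8.96 × 10⁻¹⁴ m = 89.6 fm.

λ = 89.6 fm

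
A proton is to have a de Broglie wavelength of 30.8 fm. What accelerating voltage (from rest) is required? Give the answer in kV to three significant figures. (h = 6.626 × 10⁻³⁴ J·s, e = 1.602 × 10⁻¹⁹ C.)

V = 863 kV

p = h/λ = 6.626 × 10⁻³⁴ / 3.080 × 10⁻¹⁴ = 2.151 × 10⁻²⁰ kg·m/s.
KE = p²/(2m) = 1.383 × 10⁻¹³ J.
V = KE/e = 1.383 × 10⁻¹³ / (1.602 × 10⁻¹⁹) = 863 kV.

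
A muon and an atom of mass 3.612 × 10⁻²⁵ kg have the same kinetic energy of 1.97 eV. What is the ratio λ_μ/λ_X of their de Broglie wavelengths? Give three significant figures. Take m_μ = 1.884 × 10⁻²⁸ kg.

λ_μ/λ_X = 43.8

At fixed KE, p = √(2mKE) so λ = h/p ∝ 1/√m.
λ_μ/λ_X = √(m_X/m_μ) = √(3.612 × 10⁻²⁵/1.884 × 10⁻²⁸) = √(1917) = 43.8.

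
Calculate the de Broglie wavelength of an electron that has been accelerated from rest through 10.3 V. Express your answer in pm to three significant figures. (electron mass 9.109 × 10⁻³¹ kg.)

λ = 382 pm

KE = eV = 1.602 × 10⁻¹⁹ × 10.30 = 1.650 × 10⁻¹⁸ J.
p = √(2mKE) = √(2 × 9.109 × 10⁻³¹ × 1.650 × 10⁻¹⁸) = 1.734 × 10⁻²⁴ kg·m/s.
λ = h/p = 6.626 × 10⁻³⁴ / 1.734 × 10⁻²⁴ = 3.82 × 10⁻¹⁰ m = 382 pm.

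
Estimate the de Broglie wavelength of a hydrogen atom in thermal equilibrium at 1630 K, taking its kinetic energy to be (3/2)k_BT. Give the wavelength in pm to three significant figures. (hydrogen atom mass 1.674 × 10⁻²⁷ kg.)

λ = 62.3 pm

KE = (3/2)k_BT = 1.5 × 1.381 × 10⁻²³ × 1630 = 3.377 × 10⁻²⁰ J.
p = √(2mKE) = √(2 × 1.674 × 10⁻²⁷ × 3.377 × 10⁻²⁰) = 1.063 × 10⁻²³ kg·m/s.
λ = h/p = 6.23 × 10⁻¹¹ m = 62.3 pm.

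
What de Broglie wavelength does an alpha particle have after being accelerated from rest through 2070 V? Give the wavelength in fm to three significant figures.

KE = 2eV = 2 × 1.602 × 10⁻¹⁹ × 2070 = 6.632 × 10⁻¹⁶ J.
p = √(2mKE) = √(2 × 6.645 × 10⁻²⁷ × 6.632 × 10⁻¹⁶) = 2.969 × 10⁻²¹ kg·m/s.
λ = h/p = 6.626 × 10⁻³⁴ / 2.969 × 10⁻²¹ = 2.23 × 10⁻¹³ m = 223 fm.

λ = 223 fm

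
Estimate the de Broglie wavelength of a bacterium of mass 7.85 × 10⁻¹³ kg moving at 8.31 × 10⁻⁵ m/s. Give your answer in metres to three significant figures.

λ = 1.02 × 10⁻¹⁷ m

p = mv = 7.85 × 10⁻¹³ × 8.31 × 10⁻⁵ = 6.523 × 10⁻¹⁷ kg·m/s.
λ = h/p = 6.626 × 10⁻³⁴ / 6.523 × 10⁻¹⁷ = 1.02 × 10⁻¹⁷ m.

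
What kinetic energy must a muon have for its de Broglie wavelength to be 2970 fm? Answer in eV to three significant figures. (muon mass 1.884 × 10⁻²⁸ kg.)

p = h/λ = 6.626 × 10⁻³⁴ / 2.970 × 10⁻¹² = 2.231 × 10⁻²² kg·m/s.
KE = p²/(2m) = (2.231 × 10⁻²²)² / (2 × 1.884 × 10⁻²⁸) = 1.321 × 10⁻¹⁶ J = 825 eV.

KE = 825 eV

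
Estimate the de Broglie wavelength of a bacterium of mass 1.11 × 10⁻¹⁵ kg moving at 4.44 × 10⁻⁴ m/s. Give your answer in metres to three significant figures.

λ = 1.34 × 10⁻¹⁵ m

p = mv = 1.11 × 10⁻¹⁵ × 4.44 × 10⁻⁴ = 4.928 × 10⁻¹⁹ kg·m/s.
λ = h/p = 6.626 × 10⁻³⁴ / 4.928 × 10⁻¹⁹ = 1.34 × 10⁻¹⁵ m.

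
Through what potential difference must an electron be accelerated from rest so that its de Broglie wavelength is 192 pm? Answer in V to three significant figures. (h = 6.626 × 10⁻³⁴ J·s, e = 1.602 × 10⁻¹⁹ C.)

V = 40.8 V

p = h/λ = 6.626 × 10⁻³⁴ / 1.920 × 10⁻¹⁰ = 3.451 × 10⁻²⁴ kg·m/s.
KE = p²/(2m) = 6.537 × 10⁻¹⁸ J.
V = KE/e = 6.537 × 10⁻¹⁸ / (1.602 × 10⁻¹⁹) = 40.8 V.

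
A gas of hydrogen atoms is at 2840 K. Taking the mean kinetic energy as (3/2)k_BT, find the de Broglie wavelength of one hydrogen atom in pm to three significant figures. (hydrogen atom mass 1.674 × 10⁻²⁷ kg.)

λ = 47.2 pm

KE = (3/2)k_BT = 1.5 × 1.381 × 10⁻²³ × 2840 = 5.883 × 10⁻²⁰ J.
p = √(2mKE) = √(2 × 1.674 × 10⁻²⁷ × 5.883 × 10⁻²⁰) = 1.403 × 10⁻²³ kg·m/s.
λ = h/p = 4.72 × 10⁻¹¹ m = 47.2 pm.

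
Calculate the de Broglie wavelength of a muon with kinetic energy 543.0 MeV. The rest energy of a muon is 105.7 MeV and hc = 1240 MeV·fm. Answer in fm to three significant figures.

λ = 1.94 fm

Total energy E = KE + m₀c² = 543.0 + 105.7 = 648.7 MeV.
(pc)² = E² − (m₀c²)² = (648.7)² − (105.7)² = 4.096 × 10⁵ MeV², so pc = 640.0 MeV.
λ = hc/(pc) = 1240 MeV·fm / 640.0 MeV = 1.94 fm.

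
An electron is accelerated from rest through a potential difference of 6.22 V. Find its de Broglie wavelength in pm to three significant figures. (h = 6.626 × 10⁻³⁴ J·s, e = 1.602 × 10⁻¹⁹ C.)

λ = 492 pm

KE = eV = 1.602 × 10⁻¹⁹ × 6.220 = 9.964 × 10⁻¹⁹ J.
p = √(2mKE) = √(2 × 9.109 × 10⁻³¹ × 9.964 × 10⁻¹⁹) = 1.347 × 10⁻²⁴ kg·m/s.
λ = h/p = 6.626 × 10⁻³⁴ / 1.347 × 10⁻²⁴ = 4.92 × 10⁻¹⁰ m = 492 pm.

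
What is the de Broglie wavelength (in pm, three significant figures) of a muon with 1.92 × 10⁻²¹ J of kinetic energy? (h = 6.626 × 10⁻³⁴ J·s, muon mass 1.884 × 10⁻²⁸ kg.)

λ = 779 pm

p = √(2mKE) = √(2 × 1.884 × 10⁻²⁸ × 1.920 × 10⁻²¹) = 8.506 × 10⁻²⁵ kg·m/s.
λ = h/p = 6.626 × 10⁻³⁴ / 8.506 × 10⁻²⁵ = 7.79 × 10⁻¹⁰ m = 779 pm.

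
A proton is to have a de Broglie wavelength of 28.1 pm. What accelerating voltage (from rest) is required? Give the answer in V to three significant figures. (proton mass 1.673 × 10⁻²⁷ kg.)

p = h/λ = 6.626 × 10⁻³⁴ / 2.810 × 10⁻¹¹ = 2.358 × 10⁻²³ kg·m/s.
KE = p²/(2m) = 1.662 × 10⁻¹⁹ J.
V = KE/e = 1.662 × 10⁻¹⁹ / (1.602 × 10⁻¹⁹) = 1.04 V.

V = 1.04 V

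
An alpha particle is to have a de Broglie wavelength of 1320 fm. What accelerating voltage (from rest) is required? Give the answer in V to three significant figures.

V = 59.2 V

p = h/λ = 6.626 × 10⁻³⁴ / 1.320 × 10⁻¹² = 5.020 × 10⁻²² kg·m/s.
KE = p²/(2m) = 1.896 × 10⁻¹⁷ J.
V = KE/2e = 1.896 × 10⁻¹⁷ / (2 × 1.602 × 10⁻¹⁹) = 59.2 V.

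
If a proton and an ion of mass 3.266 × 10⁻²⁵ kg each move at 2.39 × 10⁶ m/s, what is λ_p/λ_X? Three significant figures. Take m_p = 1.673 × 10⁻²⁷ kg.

λ_p/λ_X = 195

At fixed v, p = mv so λ = h/(mv) ∝ 1/m.
λ_p/λ_X = m_X/m_p = 3.266 × 10⁻²⁵/1.673 × 10⁻²⁷ = 195.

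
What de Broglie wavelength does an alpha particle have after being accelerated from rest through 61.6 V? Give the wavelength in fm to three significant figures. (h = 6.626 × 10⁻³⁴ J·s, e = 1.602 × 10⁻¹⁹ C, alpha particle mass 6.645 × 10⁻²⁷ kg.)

λ = 1290 fm

KE = 2eV = 2 × 1.602 × 10⁻¹⁹ × 61.60 = 1.974 × 10⁻¹⁷ J.
p = √(2mKE) = √(2 × 6.645 × 10⁻²⁷ × 1.974 × 10⁻¹⁷) = 5.122 × 10⁻²² kg·m/s.
λ = h/p = 6.626 × 10⁻³⁴ / 5.122 × 10⁻²² = 1.29 × 10⁻¹² m = 1290 fm.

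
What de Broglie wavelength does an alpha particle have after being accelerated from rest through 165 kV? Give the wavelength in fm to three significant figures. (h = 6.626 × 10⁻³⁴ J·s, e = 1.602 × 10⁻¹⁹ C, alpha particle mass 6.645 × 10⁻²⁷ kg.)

KE = 2eV = 2 × 1.602 × 10⁻¹⁹ × 1.650 × 10⁵ = 5.287 × 10⁻¹⁴ J.
p = √(2mKE) = √(2 × 6.645 × 10⁻²⁷ × 5.287 × 10⁻¹⁴) = 2.651 × 10⁻²⁰ kg·m/s.
λ = h/p = 6.626 × 10⁻³⁴ / 2.651 × 10⁻²⁰ = 2.50 × 10⁻¹⁴ m = 25.0 fm.

λ = 25.0 fm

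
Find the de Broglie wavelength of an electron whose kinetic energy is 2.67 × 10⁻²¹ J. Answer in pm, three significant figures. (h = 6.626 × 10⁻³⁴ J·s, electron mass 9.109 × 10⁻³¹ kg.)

λ = 9500 pm

p = √(2mKE) = √(2 × 9.109 × 10⁻³¹ × 2.670 × 10⁻²¹) = 6.974 × 10⁻²⁶ kg·m/s.
λ = h/p = 6.626 × 10⁻³⁴ / 6.974 × 10⁻²⁶ = 9.50 × 10⁻⁹ m = 9500 pm.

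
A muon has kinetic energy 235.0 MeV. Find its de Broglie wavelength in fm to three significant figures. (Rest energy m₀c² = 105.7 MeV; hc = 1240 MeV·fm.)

Total energy E = KE + m₀c² = 235.0 + 105.7 = 340.7 MeV.
(pc)² = E² − (m₀c²)² = (340.7)² − (105.7)² = 1.049 × 10⁵ MeV², so pc = 323.9 MeV.
λ = hc/(pc) = 1240 MeV·fm / 323.9 MeV = 3.83 fm.

λ = 3.83 fm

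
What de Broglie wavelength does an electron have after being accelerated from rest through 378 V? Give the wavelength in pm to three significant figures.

KE = eV = 1.602 × 10⁻¹⁹ × 378.0 = 6.056 × 10⁻¹⁷ J.
p = √(2mKE) = √(2 × 9.109 × 10⁻³¹ × 6.056 × 10⁻¹⁷) = 1.050 × 10⁻²³ kg·m/s.
λ = h/p = 6.626 × 10⁻³⁴ / 1.050 × 10⁻²³ = 6.31 × 10⁻¹¹ m = 63.1 pm.

λ = 63.1 pm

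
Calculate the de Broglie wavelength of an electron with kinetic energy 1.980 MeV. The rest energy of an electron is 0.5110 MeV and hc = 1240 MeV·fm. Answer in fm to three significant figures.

Total energy E = KE + m₀c² = 1.980 + 0.5110 = 2.4910 MeV.
(pc)² = E² − (m₀c²)² = (2.4910)² − (0.5110)² = 5.944 MeV², so pc = 2.438 MeV.
λ = hc/(pc) = 1240 MeV·fm / 2.438 MeV = 509 fm.

λ = 509 fm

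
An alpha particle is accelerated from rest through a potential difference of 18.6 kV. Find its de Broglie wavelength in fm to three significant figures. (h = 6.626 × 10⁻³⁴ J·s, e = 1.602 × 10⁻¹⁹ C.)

KE = 2eV = 2 × 1.602 × 10⁻¹⁹ × 1.860 × 10⁴ = 5.959 × 10⁻¹⁵ J.
p = √(2mKE) = √(2 × 6.645 × 10⁻²⁷ × 5.959 × 10⁻¹⁵) = 8.899 × 10⁻²¹ kg·m/s.
λ = h/p = 6.626 × 10⁻³⁴ / 8.899 × 10⁻²¹ = 7.45 × 10⁻¹⁴ m = 74.5 fm.

λ = 74.5 fm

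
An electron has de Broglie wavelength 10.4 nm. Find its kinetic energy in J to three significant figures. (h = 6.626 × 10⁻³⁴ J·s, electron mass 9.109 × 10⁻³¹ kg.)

p = h/λ = 6.626 × 10⁻³⁴ / 1.040 × 10⁻⁸ = 6.371 × 10⁻²⁶ kg·m/s.
KE = p²/(2m) = (6.371 × 10⁻²⁶)² / (2 × 9.109 × 10⁻³¹) = 2.228 × 10⁻²¹ J = 2.23 × 10⁻²¹ J.

KE = 2.23 × 10⁻²¹ J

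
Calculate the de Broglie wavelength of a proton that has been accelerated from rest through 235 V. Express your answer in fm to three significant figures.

λ = 1870 fm

KE = eV = 1.602 × 10⁻¹⁹ × 235.0 = 3.765 × 10⁻¹⁷ J.
p = √(2mKE) = √(2 × 1.673 × 10⁻²⁷ × 3.765 × 10⁻¹⁷) = 3.549 × 10⁻²² kg·m/s.
λ = h/p = 6.626 × 10⁻³⁴ / 3.549 × 10⁻²² = 1.87 × 10⁻¹² m = 1870 fm.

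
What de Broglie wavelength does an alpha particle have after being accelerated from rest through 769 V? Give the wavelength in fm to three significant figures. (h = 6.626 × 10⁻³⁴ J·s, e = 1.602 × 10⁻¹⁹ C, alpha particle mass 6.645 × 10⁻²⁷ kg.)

KE = 2eV = 2 × 1.602 × 10⁻¹⁹ × 769.0 = 2.464 × 10⁻¹⁶ J.
p = √(2mKE) = √(2 × 6.645 × 10⁻²⁷ × 2.464 × 10⁻¹⁶) = 1.810 × 10⁻²¹ kg·m/s.
λ = h/p = 6.626 × 10⁻³⁴ / 1.810 × 10⁻²¹ = 3.66 × 10⁻¹³ m = 366 fm.

λ = 366 fm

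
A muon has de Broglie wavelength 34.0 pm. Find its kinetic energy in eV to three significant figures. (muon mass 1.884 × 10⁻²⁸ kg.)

KE = 6.29 eV

p = h/λ = 6.626 × 10⁻³⁴ / 3.400 × 10⁻¹¹ = 1.949 × 10⁻²³ kg·m/s.
KE = p²/(2m) = (1.949 × 10⁻²³)² / (2 × 1.884 × 10⁻²⁸) = 1.008 × 10⁻¹⁸ J = 6.29 eV.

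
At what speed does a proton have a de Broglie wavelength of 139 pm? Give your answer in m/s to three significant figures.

p = h/λ = 6.626 × 10⁻³⁴ / 1.390 × 10⁻¹⁰ = 4.767 × 10⁻²⁴ kg·m/s.
v = p/m = 4.767 × 10⁻²⁴ / 1.673 × 10⁻²⁷ = 2.85 × 10³ m/s = 2850 m/s.

v = 2850 m/s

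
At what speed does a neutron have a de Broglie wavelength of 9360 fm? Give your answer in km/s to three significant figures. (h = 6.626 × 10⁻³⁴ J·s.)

v = 42.3 km/s

p = h/λ = 6.626 × 10⁻³⁴ / 9.360 × 10⁻¹² = 7.079 × 10⁻²³ kg·m/s.
v = p/m = 7.079 × 10⁻²³ / 1.675 × 10⁻²⁷ = 4.23 × 10⁴ m/s = 42.3 km/s.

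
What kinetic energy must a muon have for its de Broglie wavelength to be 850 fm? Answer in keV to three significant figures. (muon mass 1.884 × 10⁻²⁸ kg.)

p = h/λ = 6.626 × 10⁻³⁴ / 8.500 × 10⁻¹³ = 7.795 × 10⁻²² kg·m/s.
KE = p²/(2m) = (7.795 × 10⁻²²)² / (2 × 1.884 × 10⁻²⁸) = 1.613 × 10⁻¹⁵ J = 10.1 keV.

KE = 10.1 keV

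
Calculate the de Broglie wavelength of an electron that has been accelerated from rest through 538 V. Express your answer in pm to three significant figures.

KE = eV = 1.602 × 10⁻¹⁹ × 538.0 = 8.619 × 10⁻¹⁷ J.
p = √(2mKE) = √(2 × 9.109 × 10⁻³¹ × 8.619 × 10⁻¹⁷) = 1.253 × 10⁻²³ kg·m/s.
λ = h/p = 6.626 × 10⁻³⁴ / 1.253 × 10⁻²³ = 5.29 × 10⁻¹¹ m = 52.9 pm.

λ = 52.9 pm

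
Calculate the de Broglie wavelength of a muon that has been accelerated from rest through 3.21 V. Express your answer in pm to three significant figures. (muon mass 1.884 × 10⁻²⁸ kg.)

KE = eV = 1.602 × 10⁻¹⁹ × 3.210 = 5.142 × 10⁻¹⁹ J.
p = √(2mKE) = √(2 × 1.884 × 10⁻²⁸ × 5.142 × 10⁻¹⁹) = 1.392 × 10⁻²³ kg·m/s.
λ = h/p = 6.626 × 10⁻³⁴ / 1.392 × 10⁻²³ = 4.76 × 10⁻¹¹ m = 47.6 pm.

λ = 47.6 pm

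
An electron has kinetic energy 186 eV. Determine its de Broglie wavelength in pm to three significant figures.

λ = 89.9 pm

KE = 186 eV = 2.980 × 10⁻¹⁷ J.
p = √(2mKE) = √(2 × 9.109 × 10⁻³¹ × 2.980 × 10⁻¹⁷) = 7.368 × 10⁻²⁴ kg·m/s.
λ = h/p = 6.626 × 10⁻³⁴ / 7.368 × 10⁻²⁴ = 8.99 × 10⁻¹¹ m = 89.9 pm.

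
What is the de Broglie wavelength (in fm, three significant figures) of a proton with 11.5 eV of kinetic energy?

KE = 11.5 eV = 1.842 × 10⁻¹⁸ J.
p = √(2mKE) = √(2 × 1.673 × 10⁻²⁷ × 1.842 × 10⁻¹⁸) = 7.851 × 10⁻²³ kg·m/s.
λ = h/p = 6.626 × 10⁻³⁴ / 7.851 × 10⁻²³ = 8.44 × 10⁻¹² m = 8440 fm.

λ = 8440 fm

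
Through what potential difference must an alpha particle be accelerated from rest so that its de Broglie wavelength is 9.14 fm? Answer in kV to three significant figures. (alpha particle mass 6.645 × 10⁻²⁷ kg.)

V = 1230 kV

p = h/λ = 6.626 × 10⁻³⁴ / 9.140 × 10⁻¹⁵ = 7.249 × 10⁻²⁰ kg·m/s.
KE = p²/(2m) = 3.954 × 10⁻¹³ J.
V = KE/2e = 3.954 × 10⁻¹³ / (2 × 1.602 × 10⁻¹⁹) = 1230 kV.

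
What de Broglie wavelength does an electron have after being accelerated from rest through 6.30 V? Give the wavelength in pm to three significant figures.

λ = 489 pm

KE = eV = 1.602 × 10⁻¹⁹ × 6.300 = 1.009 × 10⁻¹⁸ J.
p = √(2mKE) = √(2 × 9.109 × 10⁻³¹ × 1.009 × 10⁻¹⁸) = 1.356 × 10⁻²⁴ kg·m/s.
λ = h/p = 6.626 × 10⁻³⁴ / 1.356 × 10⁻²⁴ = 4.89 × 10⁻¹⁰ m = 489 pm.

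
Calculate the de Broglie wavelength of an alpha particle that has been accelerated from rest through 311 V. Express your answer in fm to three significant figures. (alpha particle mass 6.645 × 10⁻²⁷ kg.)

λ = 576 fm

KE = 2eV = 2 × 1.602 × 10⁻¹⁹ × 311.0 = 9.964 × 10⁻¹⁷ J.
p = √(2mKE) = √(2 × 6.645 × 10⁻²⁷ × 9.964 × 10⁻¹⁷) = 1.151 × 10⁻²¹ kg·m/s.
λ = h/p = 6.626 × 10⁻³⁴ / 1.151 × 10⁻²¹ = 5.76 × 10⁻¹³ m = 576 fm.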